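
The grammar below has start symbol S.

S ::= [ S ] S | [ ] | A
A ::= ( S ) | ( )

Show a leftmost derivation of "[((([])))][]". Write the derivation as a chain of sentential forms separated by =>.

S => [S]S => [A]S => [(S)]S => [(A)]S => [((S))]S => [((A))]S => [(((S)))]S => [((([])))]S => [((([])))][]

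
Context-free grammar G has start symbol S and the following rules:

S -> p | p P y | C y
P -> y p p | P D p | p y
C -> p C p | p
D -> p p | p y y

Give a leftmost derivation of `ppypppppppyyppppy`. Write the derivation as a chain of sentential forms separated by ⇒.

S ⇒ pPy   [S -> p P y]
pPy ⇒ pPDpy   [P -> P D p]
pPDpy ⇒ pPDpDpy   [P -> P D p]
pPDpDpy ⇒ pPDpDpDpy   [P -> P D p]
pPDpDpDpy ⇒ pPDpDpDpDpy   [P -> P D p]
pPDpDpDpDpy ⇒ ppyDpDpDpDpy   [P -> p y]
ppyDpDpDpDpy ⇒ ppypppDpDpDpy   [D -> p p]
ppypppDpDpDpy ⇒ ppyppppppDpDpy   [D -> p p]
ppyppppppDpDpy ⇒ ppypppppppyypDpy   [D -> p y y]
ppypppppppyypDpy ⇒ ppypppppppyyppppy   [D -> p p]

S ⇒ pPy ⇒ pPDpy ⇒ pPDpDpy ⇒ pPDpDpDpy ⇒ pPDpDpDpDpy ⇒ ppyDpDpDpDpy ⇒ ppypppDpDpDpy ⇒ ppyppppppDpDpy ⇒ ppypppppppyypDpy ⇒ ppypppppppyyppppy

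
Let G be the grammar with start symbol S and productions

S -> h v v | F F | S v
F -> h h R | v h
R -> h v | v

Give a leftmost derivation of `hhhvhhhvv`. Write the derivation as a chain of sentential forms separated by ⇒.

S ⇒ Sv ⇒ FFv ⇒ hhRFv ⇒ hhhvFv ⇒ hhhvhhRv ⇒ hhhvhhhvv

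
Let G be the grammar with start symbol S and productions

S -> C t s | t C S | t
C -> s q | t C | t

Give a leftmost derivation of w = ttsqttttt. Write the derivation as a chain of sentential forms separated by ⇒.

S⇒tCS⇒ttCS⇒ttsqS⇒ttsqtCS⇒ttsqttCS⇒ttsqtttCS⇒ttsqttttS⇒ttsqttttt

S ⇒ tCS   [S -> t C S]
tCS ⇒ ttCS   [C -> t C]
ttCS ⇒ ttsqS   [C -> s q]
ttsqS ⇒ ttsqtCS   [S -> t C S]
ttsqtCS ⇒ ttsqttCS   [C -> t C]
ttsqttCS ⇒ ttsqtttCS   [C -> t C]
ttsqtttCS ⇒ ttsqttttS   [C -> t]
ttsqttttS ⇒ ttsqttttt   [S -> t]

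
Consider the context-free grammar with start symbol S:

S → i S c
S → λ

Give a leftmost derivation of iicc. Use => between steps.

S => iSc => iiScc => iicc

S => iSc   [S → i S c]
iSc => iiScc   [S → i S c]
iiScc => iicc   [S → λ]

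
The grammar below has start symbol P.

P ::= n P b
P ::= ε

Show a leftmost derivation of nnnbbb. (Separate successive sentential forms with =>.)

P=>nPb=>nnPbb=>nnnPbbb=>nnnbbb

P => nPb   [P ::= n P b]
nPb => nnPbb   [P ::= n P b]
nnPbb => nnnPbbb   [P ::= n P b]
nnnPbbb => nnnbbb   [P ::= ε]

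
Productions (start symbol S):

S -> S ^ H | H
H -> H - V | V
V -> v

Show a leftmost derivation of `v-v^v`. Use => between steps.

S => S^H   [S -> S ^ H]
S^H => H^H   [S -> H]
H^H => H-V^H   [H -> H - V]
H-V^H => V-V^H   [H -> V]
V-V^H => v-V^H   [V -> v]
v-V^H => v-v^H   [V -> v]
v-v^H => v-v^V   [H -> V]
v-v^V => v-v^v   [V -> v]

S=>S^H=>H^H=>H-V^H=>V-V^H=>v-V^H=>v-v^H=>v-v^V=>v-v^v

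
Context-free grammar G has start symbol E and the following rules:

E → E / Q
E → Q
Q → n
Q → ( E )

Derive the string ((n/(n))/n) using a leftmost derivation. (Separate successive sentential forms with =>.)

E=>Q=>(E)=>(E/Q)=>(Q/Q)=>((E)/Q)=>((E/Q)/Q)=>((Q/Q)/Q)=>((n/Q)/Q)=>((n/(E))/Q)=>((n/(Q))/Q)=>((n/(n))/Q)=>((n/(n))/n)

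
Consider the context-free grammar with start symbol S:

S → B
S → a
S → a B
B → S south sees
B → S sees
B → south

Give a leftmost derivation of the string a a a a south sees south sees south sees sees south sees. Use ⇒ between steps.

S ⇒ B ⇒ S south sees ⇒ B south sees ⇒ S sees south sees ⇒ a B sees south sees ⇒ a S south sees sees south sees ⇒ a a B south sees sees south sees ⇒ a a S south sees south sees sees south sees ⇒ a a a B south sees south sees sees south sees ⇒ a a a S sees south sees south sees sees south sees ⇒ a a a a B sees south sees south sees sees south sees ⇒ a a a a south sees south sees south sees sees south sees

S ⇒ B   [S → B]
B ⇒ S south sees   [B → S south sees]
S south sees ⇒ B south sees   [S → B]
B south sees ⇒ S sees south sees   [B → S sees]
S sees south sees ⇒ a B sees south sees   [S → a B]
a B sees south sees ⇒ a S south sees sees south sees   [B → S south sees]
a S south sees sees south sees ⇒ a a B south sees sees south sees   [S → a B]
a a B south sees sees south sees ⇒ a a S south sees south sees sees south sees   [B → S south sees]
a a S south sees south sees sees south sees ⇒ a a a B south sees south sees sees south sees   [S → a B]
a a a B south sees south sees sees south sees ⇒ a a a S sees south sees south sees sees south sees   [B → S sees]
a a a S sees south sees south sees sees south sees ⇒ a a a a B sees south sees south sees sees south sees   [S → a B]
a a a a B sees south sees south sees sees south sees ⇒ a a a a south sees south sees south sees sees south sees   [B → south]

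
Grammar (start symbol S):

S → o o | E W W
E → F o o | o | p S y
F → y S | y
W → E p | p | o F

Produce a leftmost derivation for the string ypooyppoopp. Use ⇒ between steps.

S⇒EWW⇒FooWW⇒ySooWW⇒yEWWooWW⇒ypSyWWooWW⇒ypooyWWooWW⇒ypooypWooWW⇒ypooyppooWW⇒ypooyppoopW⇒ypooyppoopp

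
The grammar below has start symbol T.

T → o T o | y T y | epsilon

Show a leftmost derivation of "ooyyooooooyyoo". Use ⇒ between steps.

T ⇒ oTo ⇒ ooToo ⇒ ooyTyoo ⇒ ooyyTyyoo ⇒ ooyyoToyyoo ⇒ ooyyooTooyyoo ⇒ ooyyoooToooyyoo ⇒ ooyyooooooyyoo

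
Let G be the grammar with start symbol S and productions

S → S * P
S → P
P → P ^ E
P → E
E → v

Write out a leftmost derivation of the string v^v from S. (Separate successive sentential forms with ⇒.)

S⇒P⇒P^E⇒E^E⇒v^E⇒v^v

S ⇒ P   [S → P]
P ⇒ P^E   [P → P ^ E]
P^E ⇒ E^E   [P → E]
E^E ⇒ v^E   [E → v]
v^E ⇒ v^v   [E → v]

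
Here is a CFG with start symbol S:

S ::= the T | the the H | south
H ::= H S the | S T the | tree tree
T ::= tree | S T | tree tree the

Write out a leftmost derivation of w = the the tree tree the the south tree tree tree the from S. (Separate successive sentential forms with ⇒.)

S ⇒ the T ⇒ the S T ⇒ the the T T ⇒ the the tree tree the T ⇒ the the tree tree the S T ⇒ the the tree tree the the T T ⇒ the the tree tree the the S T T ⇒ the the tree tree the the south T T ⇒ the the tree tree the the south tree T ⇒ the the tree tree the the south tree tree tree the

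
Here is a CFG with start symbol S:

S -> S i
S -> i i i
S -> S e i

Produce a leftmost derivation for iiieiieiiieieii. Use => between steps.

S => Si   [S -> S i]
Si => Seii   [S -> S e i]
Seii => Seieii   [S -> S e i]
Seieii => Sieieii   [S -> S i]
Sieieii => Siieieii   [S -> S i]
Siieieii => Seiiieieii   [S -> S e i]
Seiiieieii => Sieiiieieii   [S -> S i]
Sieiiieieii => Seiieiiieieii   [S -> S e i]
Seiieiiieieii => iiieiieiiieieii   [S -> i i i]

S => Si => Seii => Seieii => Sieieii => Siieieii => Seiiieieii => Sieiiieieii => Seiieiiieieii => iiieiieiiieieii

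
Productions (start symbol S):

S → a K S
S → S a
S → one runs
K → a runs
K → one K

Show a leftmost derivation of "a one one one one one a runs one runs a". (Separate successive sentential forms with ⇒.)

S ⇒ a K S ⇒ a one K S ⇒ a one one K S ⇒ a one one one K S ⇒ a one one one one K S ⇒ a one one one one one K S ⇒ a one one one one one a runs S ⇒ a one one one one one a runs S a ⇒ a one one one one one a runs one runs a

S ⇒ a K S   [S → a K S]
a K S ⇒ a one K S   [K → one K]
a one K S ⇒ a one one K S   [K → one K]
a one one K S ⇒ a one one one K S   [K → one K]
a one one one K S ⇒ a one one one one K S   [K → one K]
a one one one one K S ⇒ a one one one one one K S   [K → one K]
a one one one one one K S ⇒ a one one one one one a runs S   [K → a runs]
a one one one one one a runs S ⇒ a one one one one one a runs S a   [S → S a]
a one one one one one a runs S a ⇒ a one one one one one a runs one runs a   [S → one runs]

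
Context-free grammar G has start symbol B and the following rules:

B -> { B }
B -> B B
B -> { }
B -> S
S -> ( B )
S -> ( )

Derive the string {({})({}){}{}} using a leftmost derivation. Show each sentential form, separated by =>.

B => {B}   [B -> { B }]
{B} => {BB}   [B -> B B]
{BB} => {SB}   [B -> S]
{SB} => {(B)B}   [S -> ( B )]
{(B)B} => {({})B}   [B -> { }]
{({})B} => {({})BB}   [B -> B B]
{({})BB} => {({})SB}   [B -> S]
{({})SB} => {({})(B)B}   [S -> ( B )]
{({})(B)B} => {({})({})B}   [B -> { }]
{({})({})B} => {({})({})BB}   [B -> B B]
{({})({})BB} => {({})({}){}B}   [B -> { }]
{({})({}){}B} => {({})({}){}{}}   [B -> { }]

B => {B} => {BB} => {SB} => {(B)B} => {({})B} => {({})BB} => {({})SB} => {({})(B)B} => {({})({})B} => {({})({})BB} => {({})({}){}B} => {({})({}){}{}}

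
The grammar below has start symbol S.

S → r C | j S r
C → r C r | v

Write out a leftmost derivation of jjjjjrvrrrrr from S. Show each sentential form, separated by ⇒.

S ⇒ jSr ⇒ jjSrr ⇒ jjjSrrr ⇒ jjjjSrrrr ⇒ jjjjjSrrrrr ⇒ jjjjjrCrrrrr ⇒ jjjjjrvrrrrr

S ⇒ jSr   [S → j S r]
jSr ⇒ jjSrr   [S → j S r]
jjSrr ⇒ jjjSrrr   [S → j S r]
jjjSrrr ⇒ jjjjSrrrr   [S → j S r]
jjjjSrrrr ⇒ jjjjjSrrrrr   [S → j S r]
jjjjjSrrrrr ⇒ jjjjjrCrrrrr   [S → r C]
jjjjjrCrrrrr ⇒ jjjjjrvrrrrr   [C → v]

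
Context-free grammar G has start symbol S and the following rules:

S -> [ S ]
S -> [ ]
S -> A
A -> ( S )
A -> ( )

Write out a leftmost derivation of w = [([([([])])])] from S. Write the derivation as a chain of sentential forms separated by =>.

S => [S] => [A] => [(S)] => [([S])] => [([A])] => [([(S)])] => [([([S])])] => [([([A])])] => [([([(S)])])] => [([([([])])])]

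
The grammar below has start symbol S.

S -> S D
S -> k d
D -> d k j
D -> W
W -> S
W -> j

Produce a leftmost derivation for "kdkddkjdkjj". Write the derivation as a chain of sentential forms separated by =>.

S => SD   [S -> S D]
SD => SDD   [S -> S D]
SDD => kdDD   [S -> k d]
kdDD => kdWD   [D -> W]
kdWD => kdSD   [W -> S]
kdSD => kdSDD   [S -> S D]
kdSDD => kdSDDD   [S -> S D]
kdSDDD => kdkdDDD   [S -> k d]
kdkdDDD => kdkddkjDD   [D -> d k j]
kdkddkjDD => kdkddkjdkjD   [D -> d k j]
kdkddkjdkjD => kdkddkjdkjW   [D -> W]
kdkddkjdkjW => kdkddkjdkjj   [W -> j]

S=>SD=>SDD=>kdDD=>kdWD=>kdSD=>kdSDD=>kdSDDD=>kdkdDDD=>kdkddkjDD=>kdkddkjdkjD=>kdkddkjdkjW=>kdkddkjdkjj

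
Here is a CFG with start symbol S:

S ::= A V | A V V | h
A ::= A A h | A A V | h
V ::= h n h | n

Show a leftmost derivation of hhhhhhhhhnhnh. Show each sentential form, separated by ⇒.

S ⇒ AVV ⇒ AAhVV ⇒ AAhAhVV ⇒ AAhAhAhVV ⇒ AAhAhAhAhVV ⇒ hAhAhAhAhVV ⇒ hhhAhAhAhVV ⇒ hhhhhAhAhVV ⇒ hhhhhhhAhVV ⇒ hhhhhhhhhVV ⇒ hhhhhhhhhnV ⇒ hhhhhhhhhnhnh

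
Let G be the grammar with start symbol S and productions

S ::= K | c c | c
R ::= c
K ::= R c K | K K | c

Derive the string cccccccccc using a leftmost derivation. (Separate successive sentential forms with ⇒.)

S ⇒ K ⇒ KK ⇒ KKK ⇒ RcKKK ⇒ ccKKK ⇒ cccKK ⇒ cccRcKK ⇒ cccccKK ⇒ cccccRcKK ⇒ cccccccKK ⇒ cccccccKKK ⇒ ccccccccKK ⇒ cccccccccK ⇒ cccccccccc

S ⇒ K   [S ::= K]
K ⇒ KK   [K ::= K K]
KK ⇒ KKK   [K ::= K K]
KKK ⇒ RcKKK   [K ::= R c K]
RcKKK ⇒ ccKKK   [R ::= c]
ccKKK ⇒ cccKK   [K ::= c]
cccKK ⇒ cccRcKK   [K ::= R c K]
cccRcKK ⇒ cccccKK   [R ::= c]
cccccKK ⇒ cccccRcKK   [K ::= R c K]
cccccRcKK ⇒ cccccccKK   [R ::= c]
cccccccKK ⇒ cccccccKKK   [K ::= K K]
cccccccKKK ⇒ ccccccccKK   [K ::= c]
ccccccccKK ⇒ cccccccccK   [K ::= c]
cccccccccK ⇒ cccccccccc   [K ::= c]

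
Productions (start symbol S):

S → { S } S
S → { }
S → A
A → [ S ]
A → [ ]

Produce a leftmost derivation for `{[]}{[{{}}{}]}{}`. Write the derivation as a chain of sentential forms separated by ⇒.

S ⇒ {S}S   [S → { S } S]
{S}S ⇒ {A}S   [S → A]
{A}S ⇒ {[]}S   [A → [ ]]
{[]}S ⇒ {[]}{S}S   [S → { S } S]
{[]}{S}S ⇒ {[]}{A}S   [S → A]
{[]}{A}S ⇒ {[]}{[S]}S   [A → [ S ]]
{[]}{[S]}S ⇒ {[]}{[{S}S]}S   [S → { S } S]
{[]}{[{S}S]}S ⇒ {[]}{[{{}}S]}S   [S → { }]
{[]}{[{{}}S]}S ⇒ {[]}{[{{}}{}]}S   [S → { }]
{[]}{[{{}}{}]}S ⇒ {[]}{[{{}}{}]}{}   [S → { }]

S ⇒ {S}S ⇒ {A}S ⇒ {[]}S ⇒ {[]}{S}S ⇒ {[]}{A}S ⇒ {[]}{[S]}S ⇒ {[]}{[{S}S]}S ⇒ {[]}{[{{}}S]}S ⇒ {[]}{[{{}}{}]}S ⇒ {[]}{[{{}}{}]}{}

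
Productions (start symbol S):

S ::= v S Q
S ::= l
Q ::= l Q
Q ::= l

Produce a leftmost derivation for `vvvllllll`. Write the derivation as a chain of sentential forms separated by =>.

S => vSQ => vvSQQ => vvvSQQQ => vvvlQQQ => vvvllQQQ => vvvlllQQQ => vvvllllQQ => vvvlllllQ => vvvllllll

S => vSQ   [S ::= v S Q]
vSQ => vvSQQ   [S ::= v S Q]
vvSQQ => vvvSQQQ   [S ::= v S Q]
vvvSQQQ => vvvlQQQ   [S ::= l]
vvvlQQQ => vvvllQQQ   [Q ::= l Q]
vvvllQQQ => vvvlllQQQ   [Q ::= l Q]
vvvlllQQQ => vvvllllQQ   [Q ::= l]
vvvllllQQ => vvvlllllQ   [Q ::= l]
vvvlllllQ => vvvllllll   [Q ::= l]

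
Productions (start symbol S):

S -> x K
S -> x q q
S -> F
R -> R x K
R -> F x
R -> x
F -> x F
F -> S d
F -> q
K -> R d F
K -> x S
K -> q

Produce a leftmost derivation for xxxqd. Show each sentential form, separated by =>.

S=>xK=>xxS=>xxF=>xxSd=>xxxKd=>xxxqd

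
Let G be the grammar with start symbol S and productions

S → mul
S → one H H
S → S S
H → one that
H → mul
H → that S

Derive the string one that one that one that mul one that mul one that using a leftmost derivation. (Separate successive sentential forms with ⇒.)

S ⇒ one H H ⇒ one that S H ⇒ one that one H H H ⇒ one that one that S H H ⇒ one that one that one H H H H ⇒ one that one that one that S H H H ⇒ one that one that one that mul H H H ⇒ one that one that one that mul one that H H ⇒ one that one that one that mul one that mul H ⇒ one that one that one that mul one that mul one that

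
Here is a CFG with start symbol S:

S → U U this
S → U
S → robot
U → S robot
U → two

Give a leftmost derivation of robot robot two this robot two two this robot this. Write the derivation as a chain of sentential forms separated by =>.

S => U U this => S robot U this => U U this robot U this => S robot U this robot U this => robot robot U this robot U this => robot robot two this robot U this => robot robot two this robot S robot this => robot robot two this robot U U this robot this => robot robot two this robot two U this robot this => robot robot two this robot two two this robot this

S => U U this   [S → U U this]
U U this => S robot U this   [U → S robot]
S robot U this => U U this robot U this   [S → U U this]
U U this robot U this => S robot U this robot U this   [U → S robot]
S robot U this robot U this => robot robot U this robot U this   [S → robot]
robot robot U this robot U this => robot robot two this robot U this   [U → two]
robot robot two this robot U this => robot robot two this robot S robot this   [U → S robot]
robot robot two this robot S robot this => robot robot two this robot U U this robot this   [S → U U this]
robot robot two this robot U U this robot this => robot robot two this robot two U this robot this   [U → two]
robot robot two this robot two U this robot this => robot robot two this robot two two this robot this   [U → two]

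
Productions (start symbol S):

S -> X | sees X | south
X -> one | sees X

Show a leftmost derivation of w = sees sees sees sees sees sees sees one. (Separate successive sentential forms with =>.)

S => sees X   [S -> sees X]
sees X => sees sees X   [X -> sees X]
sees sees X => sees sees sees X   [X -> sees X]
sees sees sees X => sees sees sees sees X   [X -> sees X]
sees sees sees sees X => sees sees sees sees sees X   [X -> sees X]
sees sees sees sees sees X => sees sees sees sees sees sees X   [X -> sees X]
sees sees sees sees sees sees X => sees sees sees sees sees sees sees X   [X -> sees X]
sees sees sees sees sees sees sees X => sees sees sees sees sees sees sees one   [X -> one]

S => sees X => sees sees X => sees sees sees X => sees sees sees sees X => sees sees sees sees sees X => sees sees sees sees sees sees X => sees sees sees sees sees sees sees X => sees sees sees sees sees sees sees one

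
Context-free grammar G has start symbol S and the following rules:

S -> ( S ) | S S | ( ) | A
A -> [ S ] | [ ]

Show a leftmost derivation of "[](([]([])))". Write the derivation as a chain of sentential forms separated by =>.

S=>SS=>AS=>[]S=>[](S)=>[]((S))=>[]((SS))=>[]((AS))=>[](([]S))=>[](([](S)))=>[](([](A)))=>[](([]([])))

S => SS   [S -> S S]
SS => AS   [S -> A]
AS => []S   [A -> [ ]]
[]S => [](S)   [S -> ( S )]
[](S) => []((S))   [S -> ( S )]
[]((S)) => []((SS))   [S -> S S]
[]((SS)) => []((AS))   [S -> A]
[]((AS)) => [](([]S))   [A -> [ ]]
[](([]S)) => [](([](S)))   [S -> ( S )]
[](([](S))) => [](([](A)))   [S -> A]
[](([](A))) => [](([]([])))   [A -> [ ]]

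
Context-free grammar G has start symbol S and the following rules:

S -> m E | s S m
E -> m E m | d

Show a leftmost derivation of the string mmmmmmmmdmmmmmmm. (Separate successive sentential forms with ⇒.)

S ⇒ mE   [S -> m E]
mE ⇒ mmEm   [E -> m E m]
mmEm ⇒ mmmEmm   [E -> m E m]
mmmEmm ⇒ mmmmEmmm   [E -> m E m]
mmmmEmmm ⇒ mmmmmEmmmm   [E -> m E m]
mmmmmEmmmm ⇒ mmmmmmEmmmmm   [E -> m E m]
mmmmmmEmmmmm ⇒ mmmmmmmEmmmmmm   [E -> m E m]
mmmmmmmEmmmmmm ⇒ mmmmmmmmEmmmmmmm   [E -> m E m]
mmmmmmmmEmmmmmmm ⇒ mmmmmmmmdmmmmmmm   [E -> d]

S ⇒ mE ⇒ mmEm ⇒ mmmEmm ⇒ mmmmEmmm ⇒ mmmmmEmmmm ⇒ mmmmmmEmmmmm ⇒ mmmmmmmEmmmmmm ⇒ mmmmmmmmEmmmmmmm ⇒ mmmmmmmmdmmmmmmm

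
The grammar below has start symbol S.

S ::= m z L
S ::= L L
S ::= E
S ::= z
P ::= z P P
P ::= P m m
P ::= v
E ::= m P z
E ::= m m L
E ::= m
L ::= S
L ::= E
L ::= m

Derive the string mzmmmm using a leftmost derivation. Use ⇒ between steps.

S ⇒ mzL   [S ::= m z L]
mzL ⇒ mzS   [L ::= S]
mzS ⇒ mzLL   [S ::= L L]
mzLL ⇒ mzEL   [L ::= E]
mzEL ⇒ mzmmLL   [E ::= m m L]
mzmmLL ⇒ mzmmEL   [L ::= E]
mzmmEL ⇒ mzmmmL   [E ::= m]
mzmmmL ⇒ mzmmmS   [L ::= S]
mzmmmS ⇒ mzmmmE   [S ::= E]
mzmmmE ⇒ mzmmmm   [E ::= m]

S ⇒ mzL ⇒ mzS ⇒ mzLL ⇒ mzEL ⇒ mzmmLL ⇒ mzmmEL ⇒ mzmmmL ⇒ mzmmmS ⇒ mzmmmE ⇒ mzmmmm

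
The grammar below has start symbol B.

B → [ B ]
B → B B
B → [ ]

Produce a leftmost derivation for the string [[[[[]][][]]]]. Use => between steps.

B => [B]   [B → [ B ]]
[B] => [[B]]   [B → [ B ]]
[[B]] => [[[B]]]   [B → [ B ]]
[[[B]]] => [[[BB]]]   [B → B B]
[[[BB]]] => [[[BBB]]]   [B → B B]
[[[BBB]]] => [[[[B]BB]]]   [B → [ B ]]
[[[[B]BB]]] => [[[[[]]BB]]]   [B → [ ]]
[[[[[]]BB]]] => [[[[[]][]B]]]   [B → [ ]]
[[[[[]][]B]]] => [[[[[]][][]]]]   [B → [ ]]

B=>[B]=>[[B]]=>[[[B]]]=>[[[BB]]]=>[[[BBB]]]=>[[[[B]BB]]]=>[[[[[]]BB]]]=>[[[[[]][]B]]]=>[[[[[]][][]]]]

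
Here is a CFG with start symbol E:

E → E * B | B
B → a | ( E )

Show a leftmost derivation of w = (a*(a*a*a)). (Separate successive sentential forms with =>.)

E=>B=>(E)=>(E*B)=>(B*B)=>(a*B)=>(a*(E))=>(a*(E*B))=>(a*(E*B*B))=>(a*(B*B*B))=>(a*(a*B*B))=>(a*(a*a*B))=>(a*(a*a*a))

E => B   [E → B]
B => (E)   [B → ( E )]
(E) => (E*B)   [E → E * B]
(E*B) => (B*B)   [E → B]
(B*B) => (a*B)   [B → a]
(a*B) => (a*(E))   [B → ( E )]
(a*(E)) => (a*(E*B))   [E → E * B]
(a*(E*B)) => (a*(E*B*B))   [E → E * B]
(a*(E*B*B)) => (a*(B*B*B))   [E → B]
(a*(B*B*B)) => (a*(a*B*B))   [B → a]
(a*(a*B*B)) => (a*(a*a*B))   [B → a]
(a*(a*a*B)) => (a*(a*a*a))   [B → a]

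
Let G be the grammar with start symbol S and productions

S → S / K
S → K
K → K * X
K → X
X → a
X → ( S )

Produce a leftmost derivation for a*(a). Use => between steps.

S => K   [S → K]
K => K*X   [K → K * X]
K*X => X*X   [K → X]
X*X => a*X   [X → a]
a*X => a*(S)   [X → ( S )]
a*(S) => a*(K)   [S → K]
a*(K) => a*(X)   [K → X]
a*(X) => a*(a)   [X → a]

S => K => K*X => X*X => a*X => a*(S) => a*(K) => a*(X) => a*(a)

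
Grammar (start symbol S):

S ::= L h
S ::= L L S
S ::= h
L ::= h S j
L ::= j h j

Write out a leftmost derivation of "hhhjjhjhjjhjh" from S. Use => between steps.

S => LLS => hSjLS => hLLSjLS => hhSjLSjLS => hhhjLSjLS => hhhjjhjSjLS => hhhjjhjhjLS => hhhjjhjhjjhjS => hhhjjhjhjjhjh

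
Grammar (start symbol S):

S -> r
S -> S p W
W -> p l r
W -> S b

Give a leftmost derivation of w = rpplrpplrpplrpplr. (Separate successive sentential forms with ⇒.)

S ⇒ SpW   [S -> S p W]
SpW ⇒ SpWpW   [S -> S p W]
SpWpW ⇒ SpWpWpW   [S -> S p W]
SpWpWpW ⇒ SpWpWpWpW   [S -> S p W]
SpWpWpWpW ⇒ rpWpWpWpW   [S -> r]
rpWpWpWpW ⇒ rpplrpWpWpW   [W -> p l r]
rpplrpWpWpW ⇒ rpplrpplrpWpW   [W -> p l r]
rpplrpplrpWpW ⇒ rpplrpplrpplrpW   [W -> p l r]
rpplrpplrpplrpW ⇒ rpplrpplrpplrpplr   [W -> p l r]

S ⇒ SpW ⇒ SpWpW ⇒ SpWpWpW ⇒ SpWpWpWpW ⇒ rpWpWpWpW ⇒ rpplrpWpWpW ⇒ rpplrpplrpWpW ⇒ rpplrpplrpplrpW ⇒ rpplrpplrpplrpplr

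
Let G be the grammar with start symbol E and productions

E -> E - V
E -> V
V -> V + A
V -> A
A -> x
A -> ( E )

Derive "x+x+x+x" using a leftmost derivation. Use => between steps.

E => V => V+A => V+A+A => V+A+A+A => A+A+A+A => x+A+A+A => x+x+A+A => x+x+x+A => x+x+x+x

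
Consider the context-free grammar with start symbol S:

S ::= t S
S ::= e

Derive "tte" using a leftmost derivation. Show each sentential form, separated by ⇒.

S ⇒ tS ⇒ ttS ⇒ tte

S ⇒ tS   [S ::= t S]
tS ⇒ ttS   [S ::= t S]
ttS ⇒ tte   [S ::= e]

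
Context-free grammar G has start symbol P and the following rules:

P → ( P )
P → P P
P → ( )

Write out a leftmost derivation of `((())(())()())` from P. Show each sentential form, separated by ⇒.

P ⇒ (P)   [P → ( P )]
(P) ⇒ (PP)   [P → P P]
(PP) ⇒ (PPP)   [P → P P]
(PPP) ⇒ ((P)PP)   [P → ( P )]
((P)PP) ⇒ ((())PP)   [P → ( )]
((())PP) ⇒ ((())(P)P)   [P → ( P )]
((())(P)P) ⇒ ((())(())P)   [P → ( )]
((())(())P) ⇒ ((())(())PP)   [P → P P]
((())(())PP) ⇒ ((())(())()P)   [P → ( )]
((())(())()P) ⇒ ((())(())()())   [P → ( )]

P ⇒ (P) ⇒ (PP) ⇒ (PPP) ⇒ ((P)PP) ⇒ ((())PP) ⇒ ((())(P)P) ⇒ ((())(())P) ⇒ ((())(())PP) ⇒ ((())(())()P) ⇒ ((())(())()())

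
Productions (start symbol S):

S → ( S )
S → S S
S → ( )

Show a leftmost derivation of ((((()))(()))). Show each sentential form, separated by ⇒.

S ⇒ (S) ⇒ ((S)) ⇒ ((SS)) ⇒ (((S)S)) ⇒ ((((S))S)) ⇒ ((((()))S)) ⇒ ((((()))(S))) ⇒ ((((()))(())))

S ⇒ (S)   [S → ( S )]
(S) ⇒ ((S))   [S → ( S )]
((S)) ⇒ ((SS))   [S → S S]
((SS)) ⇒ (((S)S))   [S → ( S )]
(((S)S)) ⇒ ((((S))S))   [S → ( S )]
((((S))S)) ⇒ ((((()))S))   [S → ( )]
((((()))S)) ⇒ ((((()))(S)))   [S → ( S )]
((((()))(S))) ⇒ ((((()))(())))   [S → ( )]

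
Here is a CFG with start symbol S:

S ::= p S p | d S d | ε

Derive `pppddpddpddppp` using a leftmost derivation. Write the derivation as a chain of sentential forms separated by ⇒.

S ⇒ pSp ⇒ ppSpp ⇒ pppSppp ⇒ pppdSdppp ⇒ pppddSddppp ⇒ pppddpSpddppp ⇒ pppddpdSdpddppp ⇒ pppddpddpddppp

S ⇒ pSp   [S ::= p S p]
pSp ⇒ ppSpp   [S ::= p S p]
ppSpp ⇒ pppSppp   [S ::= p S p]
pppSppp ⇒ pppdSdppp   [S ::= d S d]
pppdSdppp ⇒ pppddSddppp   [S ::= d S d]
pppddSddppp ⇒ pppddpSpddppp   [S ::= p S p]
pppddpSpddppp ⇒ pppddpdSdpddppp   [S ::= d S d]
pppddpdSdpddppp ⇒ pppddpddpddppp   [S ::= ε]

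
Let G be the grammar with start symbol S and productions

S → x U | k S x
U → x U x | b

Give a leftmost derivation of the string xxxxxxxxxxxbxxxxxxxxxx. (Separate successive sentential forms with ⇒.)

S⇒xU⇒xxUx⇒xxxUxx⇒xxxxUxxx⇒xxxxxUxxxx⇒xxxxxxUxxxxx⇒xxxxxxxUxxxxxx⇒xxxxxxxxUxxxxxxx⇒xxxxxxxxxUxxxxxxxx⇒xxxxxxxxxxUxxxxxxxxx⇒xxxxxxxxxxxUxxxxxxxxxx⇒xxxxxxxxxxxbxxxxxxxxxx

S ⇒ xU   [S → x U]
xU ⇒ xxUx   [U → x U x]
xxUx ⇒ xxxUxx   [U → x U x]
xxxUxx ⇒ xxxxUxxx   [U → x U x]
xxxxUxxx ⇒ xxxxxUxxxx   [U → x U x]
xxxxxUxxxx ⇒ xxxxxxUxxxxx   [U → x U x]
xxxxxxUxxxxx ⇒ xxxxxxxUxxxxxx   [U → x U x]
xxxxxxxUxxxxxx ⇒ xxxxxxxxUxxxxxxx   [U → x U x]
xxxxxxxxUxxxxxxx ⇒ xxxxxxxxxUxxxxxxxx   [U → x U x]
xxxxxxxxxUxxxxxxxx ⇒ xxxxxxxxxxUxxxxxxxxx   [U → x U x]
xxxxxxxxxxUxxxxxxxxx ⇒ xxxxxxxxxxxUxxxxxxxxxx   [U → x U x]
xxxxxxxxxxxUxxxxxxxxxx ⇒ xxxxxxxxxxxbxxxxxxxxxx   [U → b]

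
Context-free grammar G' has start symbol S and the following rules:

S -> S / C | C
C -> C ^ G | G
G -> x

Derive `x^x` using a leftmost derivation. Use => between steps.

S => C => C^G => G^G => x^G => x^x

S => C   [S -> C]
C => C^G   [C -> C ^ G]
C^G => G^G   [C -> G]
G^G => x^G   [G -> x]
x^G => x^x   [G -> x]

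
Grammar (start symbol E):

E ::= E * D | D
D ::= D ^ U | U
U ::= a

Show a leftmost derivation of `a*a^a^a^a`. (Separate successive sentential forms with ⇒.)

E⇒E*D⇒D*D⇒U*D⇒a*D⇒a*D^U⇒a*D^U^U⇒a*D^U^U^U⇒a*U^U^U^U⇒a*a^U^U^U⇒a*a^a^U^U⇒a*a^a^a^U⇒a*a^a^a^a

E ⇒ E*D   [E ::= E * D]
E*D ⇒ D*D   [E ::= D]
D*D ⇒ U*D   [D ::= U]
U*D ⇒ a*D   [U ::= a]
a*D ⇒ a*D^U   [D ::= D ^ U]
a*D^U ⇒ a*D^U^U   [D ::= D ^ U]
a*D^U^U ⇒ a*D^U^U^U   [D ::= D ^ U]
a*D^U^U^U ⇒ a*U^U^U^U   [D ::= U]
a*U^U^U^U ⇒ a*a^U^U^U   [U ::= a]
a*a^U^U^U ⇒ a*a^a^U^U   [U ::= a]
a*a^a^U^U ⇒ a*a^a^a^U   [U ::= a]
a*a^a^a^U ⇒ a*a^a^a^a   [U ::= a]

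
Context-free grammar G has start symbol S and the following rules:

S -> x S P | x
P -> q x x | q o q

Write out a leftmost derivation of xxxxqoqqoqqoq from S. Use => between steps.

S => xSP => xxSPP => xxxSPPP => xxxxPPP => xxxxqoqPP => xxxxqoqqoqP => xxxxqoqqoqqoq

S => xSP   [S -> x S P]
xSP => xxSPP   [S -> x S P]
xxSPP => xxxSPPP   [S -> x S P]
xxxSPPP => xxxxPPP   [S -> x]
xxxxPPP => xxxxqoqPP   [P -> q o q]
xxxxqoqPP => xxxxqoqqoqP   [P -> q o q]
xxxxqoqqoqP => xxxxqoqqoqqoq   [P -> q o q]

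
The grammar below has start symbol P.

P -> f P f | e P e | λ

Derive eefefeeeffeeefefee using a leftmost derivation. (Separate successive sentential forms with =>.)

P => ePe   [P -> e P e]
ePe => eePee   [P -> e P e]
eePee => eefPfee   [P -> f P f]
eefPfee => eefePefee   [P -> e P e]
eefePefee => eefefPfefee   [P -> f P f]
eefefPfefee => eefefePefefee   [P -> e P e]
eefefePefefee => eefefeePeefefee   [P -> e P e]
eefefeePeefefee => eefefeeePeeefefee   [P -> e P e]
eefefeeePeeefefee => eefefeeefPfeeefefee   [P -> f P f]
eefefeeefPfeeefefee => eefefeeeffeeefefee   [P -> λ]

P=>ePe=>eePee=>eefPfee=>eefePefee=>eefefPfefee=>eefefePefefee=>eefefeePeefefee=>eefefeeePeeefefee=>eefefeeefPfeeefefee=>eefefeeeffeeefefee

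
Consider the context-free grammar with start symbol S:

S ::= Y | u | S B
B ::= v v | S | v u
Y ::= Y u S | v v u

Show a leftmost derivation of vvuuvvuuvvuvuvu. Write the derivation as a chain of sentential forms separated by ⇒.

S ⇒ SB   [S ::= S B]
SB ⇒ YB   [S ::= Y]
YB ⇒ YuSB   [Y ::= Y u S]
YuSB ⇒ vvuuSB   [Y ::= v v u]
vvuuSB ⇒ vvuuSBB   [S ::= S B]
vvuuSBB ⇒ vvuuYBB   [S ::= Y]
vvuuYBB ⇒ vvuuYuSBB   [Y ::= Y u S]
vvuuYuSBB ⇒ vvuuvvuuSBB   [Y ::= v v u]
vvuuvvuuSBB ⇒ vvuuvvuuYBB   [S ::= Y]
vvuuvvuuYBB ⇒ vvuuvvuuvvuBB   [Y ::= v v u]
vvuuvvuuvvuBB ⇒ vvuuvvuuvvuvuB   [B ::= v u]
vvuuvvuuvvuvuB ⇒ vvuuvvuuvvuvuvu   [B ::= v u]

S ⇒ SB ⇒ YB ⇒ YuSB ⇒ vvuuSB ⇒ vvuuSBB ⇒ vvuuYBB ⇒ vvuuYuSBB ⇒ vvuuvvuuSBB ⇒ vvuuvvuuYBB ⇒ vvuuvvuuvvuBB ⇒ vvuuvvuuvvuvuB ⇒ vvuuvvuuvvuvuvu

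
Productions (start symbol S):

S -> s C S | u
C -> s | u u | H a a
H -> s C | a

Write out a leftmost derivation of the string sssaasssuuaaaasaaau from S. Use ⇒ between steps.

S ⇒ sCS ⇒ sHaaS ⇒ ssCaaS ⇒ sssaaS ⇒ sssaasCS ⇒ sssaasHaaS ⇒ sssaassCaaS ⇒ sssaassHaaaaS ⇒ sssaasssCaaaaS ⇒ sssaasssuuaaaaS ⇒ sssaasssuuaaaasCS ⇒ sssaasssuuaaaasHaaS ⇒ sssaasssuuaaaasaaaS ⇒ sssaasssuuaaaasaaau

S ⇒ sCS   [S -> s C S]
sCS ⇒ sHaaS   [C -> H a a]
sHaaS ⇒ ssCaaS   [H -> s C]
ssCaaS ⇒ sssaaS   [C -> s]
sssaaS ⇒ sssaasCS   [S -> s C S]
sssaasCS ⇒ sssaasHaaS   [C -> H a a]
sssaasHaaS ⇒ sssaassCaaS   [H -> s C]
sssaassCaaS ⇒ sssaassHaaaaS   [C -> H a a]
sssaassHaaaaS ⇒ sssaasssCaaaaS   [H -> s C]
sssaasssCaaaaS ⇒ sssaasssuuaaaaS   [C -> u u]
sssaasssuuaaaaS ⇒ sssaasssuuaaaasCS   [S -> s C S]
sssaasssuuaaaasCS ⇒ sssaasssuuaaaasHaaS   [C -> H a a]
sssaasssuuaaaasHaaS ⇒ sssaasssuuaaaasaaaS   [H -> a]
sssaasssuuaaaasaaaS ⇒ sssaasssuuaaaasaaau   [S -> u]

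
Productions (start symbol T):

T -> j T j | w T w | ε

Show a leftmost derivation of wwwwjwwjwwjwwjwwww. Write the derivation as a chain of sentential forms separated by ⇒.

T⇒wTw⇒wwTww⇒wwwTwww⇒wwwwTwwww⇒wwwwjTjwwww⇒wwwwjwTwjwwww⇒wwwwjwwTwwjwwww⇒wwwwjwwjTjwwjwwww⇒wwwwjwwjwTwjwwjwwww⇒wwwwjwwjwwjwwjwwww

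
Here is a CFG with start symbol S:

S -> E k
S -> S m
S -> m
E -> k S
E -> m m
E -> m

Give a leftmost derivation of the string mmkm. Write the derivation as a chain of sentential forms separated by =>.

S => Sm => Ekm => mmkm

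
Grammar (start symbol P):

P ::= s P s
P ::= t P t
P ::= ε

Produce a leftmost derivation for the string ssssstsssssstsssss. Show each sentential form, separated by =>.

P => sPs   [P ::= s P s]
sPs => ssPss   [P ::= s P s]
ssPss => sssPsss   [P ::= s P s]
sssPsss => ssssPssss   [P ::= s P s]
ssssPssss => sssssPsssss   [P ::= s P s]
sssssPsssss => ssssstPtsssss   [P ::= t P t]
ssssstPtsssss => ssssstsPstsssss   [P ::= s P s]
ssssstsPstsssss => ssssstssPsstsssss   [P ::= s P s]
ssssstssPsstsssss => ssssstsssPssstsssss   [P ::= s P s]
ssssstsssPssstsssss => ssssstsssssstsssss   [P ::= ε]

P => sPs => ssPss => sssPsss => ssssPssss => sssssPsssss => ssssstPtsssss => ssssstsPstsssss => ssssstssPsstsssss => ssssstsssPssstsssss => ssssstsssssstsssss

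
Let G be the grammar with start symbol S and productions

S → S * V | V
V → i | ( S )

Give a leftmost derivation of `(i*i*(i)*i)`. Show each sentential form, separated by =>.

S => V   [S → V]
V => (S)   [V → ( S )]
(S) => (S*V)   [S → S * V]
(S*V) => (S*V*V)   [S → S * V]
(S*V*V) => (S*V*V*V)   [S → S * V]
(S*V*V*V) => (V*V*V*V)   [S → V]
(V*V*V*V) => (i*V*V*V)   [V → i]
(i*V*V*V) => (i*i*V*V)   [V → i]
(i*i*V*V) => (i*i*(S)*V)   [V → ( S )]
(i*i*(S)*V) => (i*i*(V)*V)   [S → V]
(i*i*(V)*V) => (i*i*(i)*V)   [V → i]
(i*i*(i)*V) => (i*i*(i)*i)   [V → i]

S => V => (S) => (S*V) => (S*V*V) => (S*V*V*V) => (V*V*V*V) => (i*V*V*V) => (i*i*V*V) => (i*i*(S)*V) => (i*i*(V)*V) => (i*i*(i)*V) => (i*i*(i)*i)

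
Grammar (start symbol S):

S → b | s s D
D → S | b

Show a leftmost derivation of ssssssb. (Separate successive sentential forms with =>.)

S=>ssD=>ssS=>ssssD=>ssssS=>ssssssD=>ssssssS=>ssssssb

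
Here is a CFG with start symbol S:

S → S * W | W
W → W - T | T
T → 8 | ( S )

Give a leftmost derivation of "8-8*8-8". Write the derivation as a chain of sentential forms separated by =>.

S => S*W => W*W => W-T*W => T-T*W => 8-T*W => 8-8*W => 8-8*W-T => 8-8*T-T => 8-8*8-T => 8-8*8-8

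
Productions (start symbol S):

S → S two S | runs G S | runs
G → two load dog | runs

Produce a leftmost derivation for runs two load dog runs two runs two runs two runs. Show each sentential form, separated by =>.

S => S two S   [S → S two S]
S two S => S two S two S   [S → S two S]
S two S two S => S two S two S two S   [S → S two S]
S two S two S two S => runs G S two S two S two S   [S → runs G S]
runs G S two S two S two S => runs two load dog S two S two S two S   [G → two load dog]
runs two load dog S two S two S two S => runs two load dog runs two S two S two S   [S → runs]
runs two load dog runs two S two S two S => runs two load dog runs two runs two S two S   [S → runs]
runs two load dog runs two runs two S two S => runs two load dog runs two runs two runs two S   [S → runs]
runs two load dog runs two runs two runs two S => runs two load dog runs two runs two runs two runs   [S → runs]

S => S two S => S two S two S => S two S two S two S => runs G S two S two S two S => runs two load dog S two S two S two S => runs two load dog runs two S two S two S => runs two load dog runs two runs two S two S => runs two load dog runs two runs two runs two S => runs two load dog runs two runs two runs two runs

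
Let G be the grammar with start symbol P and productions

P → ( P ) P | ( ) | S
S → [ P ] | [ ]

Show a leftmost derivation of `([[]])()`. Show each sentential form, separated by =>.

P=>(P)P=>(S)P=>([P])P=>([S])P=>([[]])P=>([[]])()

P => (P)P   [P → ( P ) P]
(P)P => (S)P   [P → S]
(S)P => ([P])P   [S → [ P ]]
([P])P => ([S])P   [P → S]
([S])P => ([[]])P   [S → [ ]]
([[]])P => ([[]])()   [P → ( )]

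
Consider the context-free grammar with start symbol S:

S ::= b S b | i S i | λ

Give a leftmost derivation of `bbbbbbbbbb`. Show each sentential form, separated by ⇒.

S ⇒ bSb ⇒ bbSbb ⇒ bbbSbbb ⇒ bbbbSbbbb ⇒ bbbbbSbbbbb ⇒ bbbbbbbbbb

S ⇒ bSb   [S ::= b S b]
bSb ⇒ bbSbb   [S ::= b S b]
bbSbb ⇒ bbbSbbb   [S ::= b S b]
bbbSbbb ⇒ bbbbSbbbb   [S ::= b S b]
bbbbSbbbb ⇒ bbbbbSbbbbb   [S ::= b S b]
bbbbbSbbbbb ⇒ bbbbbbbbbb   [S ::= λ]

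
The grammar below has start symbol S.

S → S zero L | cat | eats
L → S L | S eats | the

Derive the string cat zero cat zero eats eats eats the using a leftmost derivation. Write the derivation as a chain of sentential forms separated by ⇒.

S ⇒ S zero L ⇒ cat zero L ⇒ cat zero S L ⇒ cat zero S zero L L ⇒ cat zero cat zero L L ⇒ cat zero cat zero S L L ⇒ cat zero cat zero eats L L ⇒ cat zero cat zero eats S eats L ⇒ cat zero cat zero eats eats eats L ⇒ cat zero cat zero eats eats eats the

S ⇒ S zero L   [S → S zero L]
S zero L ⇒ cat zero L   [S → cat]
cat zero L ⇒ cat zero S L   [L → S L]
cat zero S L ⇒ cat zero S zero L L   [S → S zero L]
cat zero S zero L L ⇒ cat zero cat zero L L   [S → cat]
cat zero cat zero L L ⇒ cat zero cat zero S L L   [L → S L]
cat zero cat zero S L L ⇒ cat zero cat zero eats L L   [S → eats]
cat zero cat zero eats L L ⇒ cat zero cat zero eats S eats L   [L → S eats]
cat zero cat zero eats S eats L ⇒ cat zero cat zero eats eats eats L   [S → eats]
cat zero cat zero eats eats eats L ⇒ cat zero cat zero eats eats eats the   [L → the]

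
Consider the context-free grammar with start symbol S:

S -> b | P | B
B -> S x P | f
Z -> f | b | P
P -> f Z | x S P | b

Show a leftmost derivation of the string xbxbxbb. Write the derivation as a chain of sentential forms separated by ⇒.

S ⇒ P ⇒ xSP ⇒ xBP ⇒ xSxPP ⇒ xBxPP ⇒ xSxPxPP ⇒ xbxPxPP ⇒ xbxbxPP ⇒ xbxbxbP ⇒ xbxbxbb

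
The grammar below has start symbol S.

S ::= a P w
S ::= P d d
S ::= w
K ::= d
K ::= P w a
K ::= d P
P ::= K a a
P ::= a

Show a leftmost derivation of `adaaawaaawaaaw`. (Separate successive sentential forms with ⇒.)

S ⇒ aPw ⇒ aKaaw ⇒ aPwaaaw ⇒ aKaawaaaw ⇒ aPwaaawaaaw ⇒ aKaawaaawaaaw ⇒ adPaawaaawaaaw ⇒ adaaawaaawaaaw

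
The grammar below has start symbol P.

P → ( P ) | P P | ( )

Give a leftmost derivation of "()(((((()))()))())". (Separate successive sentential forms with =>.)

P=>PP=>()P=>()(P)=>()(PP)=>()((P)P)=>()(((P))P)=>()(((PP))P)=>()((((P)P))P)=>()(((((P))P))P)=>()(((((()))P))P)=>()(((((()))()))P)=>()(((((()))()))())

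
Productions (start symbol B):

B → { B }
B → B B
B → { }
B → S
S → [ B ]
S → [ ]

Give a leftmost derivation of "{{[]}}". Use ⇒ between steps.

B⇒{B}⇒{{B}}⇒{{S}}⇒{{[]}}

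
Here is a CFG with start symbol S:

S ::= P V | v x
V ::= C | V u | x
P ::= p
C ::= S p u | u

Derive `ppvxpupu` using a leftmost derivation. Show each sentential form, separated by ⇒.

S ⇒ PV   [S ::= P V]
PV ⇒ pV   [P ::= p]
pV ⇒ pC   [V ::= C]
pC ⇒ pSpu   [C ::= S p u]
pSpu ⇒ pPVpu   [S ::= P V]
pPVpu ⇒ ppVpu   [P ::= p]
ppVpu ⇒ ppCpu   [V ::= C]
ppCpu ⇒ ppSpupu   [C ::= S p u]
ppSpupu ⇒ ppvxpupu   [S ::= v x]

S ⇒ PV ⇒ pV ⇒ pC ⇒ pSpu ⇒ pPVpu ⇒ ppVpu ⇒ ppCpu ⇒ ppSpupu ⇒ ppvxpupu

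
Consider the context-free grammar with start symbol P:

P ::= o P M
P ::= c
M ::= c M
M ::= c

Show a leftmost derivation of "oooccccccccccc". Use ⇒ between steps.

P ⇒ oPM   [P ::= o P M]
oPM ⇒ ooPMM   [P ::= o P M]
ooPMM ⇒ oooPMMM   [P ::= o P M]
oooPMMM ⇒ ooocMMM   [P ::= c]
ooocMMM ⇒ oooccMMM   [M ::= c M]
oooccMMM ⇒ ooocccMMM   [M ::= c M]
ooocccMMM ⇒ oooccccMMM   [M ::= c M]
oooccccMMM ⇒ ooocccccMMM   [M ::= c M]
ooocccccMMM ⇒ oooccccccMMM   [M ::= c M]
oooccccccMMM ⇒ ooocccccccMMM   [M ::= c M]
ooocccccccMMM ⇒ oooccccccccMMM   [M ::= c M]
oooccccccccMMM ⇒ ooocccccccccMM   [M ::= c]
ooocccccccccMM ⇒ oooccccccccccM   [M ::= c]
oooccccccccccM ⇒ oooccccccccccc   [M ::= c]

P ⇒ oPM ⇒ ooPMM ⇒ oooPMMM ⇒ ooocMMM ⇒ oooccMMM ⇒ ooocccMMM ⇒ oooccccMMM ⇒ ooocccccMMM ⇒ oooccccccMMM ⇒ ooocccccccMMM ⇒ oooccccccccMMM ⇒ ooocccccccccMM ⇒ oooccccccccccM ⇒ oooccccccccccc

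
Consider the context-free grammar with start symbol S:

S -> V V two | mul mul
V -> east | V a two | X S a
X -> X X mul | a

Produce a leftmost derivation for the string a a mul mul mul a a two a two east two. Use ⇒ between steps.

S ⇒ V V two ⇒ V a two V two ⇒ V a two a two V two ⇒ X S a a two a two V two ⇒ X X mul S a a two a two V two ⇒ a X mul S a a two a two V two ⇒ a a mul S a a two a two V two ⇒ a a mul mul mul a a two a two V two ⇒ a a mul mul mul a a two a two east two

S ⇒ V V two   [S -> V V two]
V V two ⇒ V a two V two   [V -> V a two]
V a two V two ⇒ V a two a two V two   [V -> V a two]
V a two a two V two ⇒ X S a a two a two V two   [V -> X S a]
X S a a two a two V two ⇒ X X mul S a a two a two V two   [X -> X X mul]
X X mul S a a two a two V two ⇒ a X mul S a a two a two V two   [X -> a]
a X mul S a a two a two V two ⇒ a a mul S a a two a two V two   [X -> a]
a a mul S a a two a two V two ⇒ a a mul mul mul a a two a two V two   [S -> mul mul]
a a mul mul mul a a two a two V two ⇒ a a mul mul mul a a two a two east two   [V -> east]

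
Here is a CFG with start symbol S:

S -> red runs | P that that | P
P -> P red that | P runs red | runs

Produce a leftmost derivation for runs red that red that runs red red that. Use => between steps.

S => P   [S -> P]
P => P red that   [P -> P red that]
P red that => P runs red red that   [P -> P runs red]
P runs red red that => P red that runs red red that   [P -> P red that]
P red that runs red red that => P red that red that runs red red that   [P -> P red that]
P red that red that runs red red that => runs red that red that runs red red that   [P -> runs]

S => P => P red that => P runs red red that => P red that runs red red that => P red that red that runs red red that => runs red that red that runs red red that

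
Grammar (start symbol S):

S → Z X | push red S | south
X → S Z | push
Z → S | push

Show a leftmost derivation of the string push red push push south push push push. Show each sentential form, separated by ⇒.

S ⇒ Z X   [S → Z X]
Z X ⇒ S X   [Z → S]
S X ⇒ push red S X   [S → push red S]
push red S X ⇒ push red Z X X   [S → Z X]
push red Z X X ⇒ push red push X X   [Z → push]
push red push X X ⇒ push red push S Z X   [X → S Z]
push red push S Z X ⇒ push red push Z X Z X   [S → Z X]
push red push Z X Z X ⇒ push red push push X Z X   [Z → push]
push red push push X Z X ⇒ push red push push S Z Z X   [X → S Z]
push red push push S Z Z X ⇒ push red push push south Z Z X   [S → south]
push red push push south Z Z X ⇒ push red push push south push Z X   [Z → push]
push red push push south push Z X ⇒ push red push push south push push X   [Z → push]
push red push push south push push X ⇒ push red push push south push push push   [X → push]

S ⇒ Z X ⇒ S X ⇒ push red S X ⇒ push red Z X X ⇒ push red push X X ⇒ push red push S Z X ⇒ push red push Z X Z X ⇒ push red push push X Z X ⇒ push red push push S Z Z X ⇒ push red push push south Z Z X ⇒ push red push push south push Z X ⇒ push red push push south push push X ⇒ push red push push south push push push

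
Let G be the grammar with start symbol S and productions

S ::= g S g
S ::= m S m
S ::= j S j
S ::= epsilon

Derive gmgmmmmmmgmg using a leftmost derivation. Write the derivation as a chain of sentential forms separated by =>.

S => gSg => gmSmg => gmgSgmg => gmgmSmgmg => gmgmmSmmgmg => gmgmmmSmmmgmg => gmgmmmmmmgmg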